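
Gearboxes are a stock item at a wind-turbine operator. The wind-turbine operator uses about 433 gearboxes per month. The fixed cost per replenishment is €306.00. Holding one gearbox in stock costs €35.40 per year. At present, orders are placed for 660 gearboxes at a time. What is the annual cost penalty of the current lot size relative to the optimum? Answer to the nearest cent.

Annual demand D = 433 × 12 = 5,196.
EOQ = √(2DS/H) = √(2 × 5,196 × 306 / 35.4) ≈ 299.72.
Cost at Q* = (D/Q*)S + (Q*/2)H = √(2DSH) ≈ €10,609.92.
Cost at Q = 660: (5,196/660)×306 + (660/2)×35.4 = €2,409.05 + €11,682.00 = €14,091.05.
Excess = €14,091.05 − €10,609.92 = €3,481.14.

Extra cost ≈ €3,481.14 per year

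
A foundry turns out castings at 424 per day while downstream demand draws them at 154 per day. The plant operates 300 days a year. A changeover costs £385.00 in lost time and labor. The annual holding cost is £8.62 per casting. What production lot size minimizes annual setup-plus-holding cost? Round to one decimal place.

Q* ≈ 2,545.7 castings

Annual demand D = 154 × 300 = 46,200.
Production build-up factor (1 − d/p) = 1 − 154/424 = 0.6368.
Q* = √(2DS / (H(1 − d/p))) = √(2 × 46,200 × 385 / (8.62 × 0.6368)).
= √(35,574,000 / 5.4892) ≈ 2545.738.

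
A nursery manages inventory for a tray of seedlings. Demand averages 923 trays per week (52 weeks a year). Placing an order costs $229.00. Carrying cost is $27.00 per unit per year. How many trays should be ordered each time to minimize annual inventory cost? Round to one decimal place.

Annual demand D = 923 × 52 = 47,996.
EOQ = √(2DS / H) = √(2 × 47,996 × 229 / 27).
= √(21,982,168 / 27) = √814,154.3704 ≈ 902.305.

Q* ≈ 902.3 trays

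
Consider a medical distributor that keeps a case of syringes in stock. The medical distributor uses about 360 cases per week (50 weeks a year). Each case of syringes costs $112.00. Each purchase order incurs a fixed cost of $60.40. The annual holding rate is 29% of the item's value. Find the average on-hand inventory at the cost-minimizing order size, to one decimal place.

Annual demand D = 360 × 50 = 18,000.
Holding cost H = 0.29 × $112.00 = $32.4800 per unit per year.
Q* = √(2DS/H) = √(2 × 18,000 × 60.4 / 32.48) ≈ 258.74.
Average inventory = Q*/2 ≈ 258.74 / 2 = 129.369.

Average inventory ≈ 129.4 cases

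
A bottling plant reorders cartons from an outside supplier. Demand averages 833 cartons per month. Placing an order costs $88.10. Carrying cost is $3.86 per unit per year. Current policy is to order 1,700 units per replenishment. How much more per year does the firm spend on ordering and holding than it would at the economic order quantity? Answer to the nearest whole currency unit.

Extra cost ≈ $1,192 per year

Annual demand D = 833 × 12 = 9,996.
EOQ = √(2DS/H) = √(2 × 9,996 × 88.1 / 3.86) ≈ 675.50.
Cost at Q* = (D/Q*)S + (Q*/2)H = √(2DSH) ≈ $2,607.41.
Cost at Q = 1,700: (9,996/1,700)×88.1 + (1,700/2)×3.86 = $518.03 + $3,281.00 = $3,799.03.
Excess = $3,799.03 − $2,607.41 = $1,191.62.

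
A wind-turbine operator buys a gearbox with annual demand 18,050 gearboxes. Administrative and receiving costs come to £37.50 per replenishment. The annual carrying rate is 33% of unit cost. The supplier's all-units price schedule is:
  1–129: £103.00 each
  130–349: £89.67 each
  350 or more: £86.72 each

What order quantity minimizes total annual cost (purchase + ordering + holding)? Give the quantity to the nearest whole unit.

Holding cost per unit per year at price C is H = 0.33·C.
Evaluate total cost at each tier's feasible EOQ or, if the EOQ is below the tier, at the tier's minimum quantity.
Tier 1 (£103.00): EOQ = 199.6 exceeds tier's upper bound 129, so this tier is dominated.
EOQ at £89.67 = 213.9 (feasible in tier 2): TC = 18,050×£89.67 + (18,050/213.9)×37.5 + (213.9/2)×0.33×£89.67 = £1,624,872.71.
EOQ at £86.72 = 217.5 < 350, so use break Q=350: TC = 18,050×£86.72 + (18,050/350.0)×37.5 + (350.0/2)×0.33×£86.72 = £1,572,238.01.
Lowest total cost is £1,572,238.01 at Q = 350.0.

Q* ≈ 350 gearboxes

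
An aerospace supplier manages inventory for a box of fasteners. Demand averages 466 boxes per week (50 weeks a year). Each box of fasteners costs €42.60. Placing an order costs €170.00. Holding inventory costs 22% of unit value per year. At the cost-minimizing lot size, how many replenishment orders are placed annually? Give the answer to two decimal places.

Annual demand D = 466 × 50 = 23,300.
Holding cost H = 0.22 × €42.60 = €9.3720 per unit per year.
The optimal lot size = √(2DS/H) = √(2 × 23,300 × 170 / 9.372) ≈ 919.39.
Orders per year = D / Q* = 23,300 / 919.39 ≈ 25.343.

N ≈ 25.34 orders per year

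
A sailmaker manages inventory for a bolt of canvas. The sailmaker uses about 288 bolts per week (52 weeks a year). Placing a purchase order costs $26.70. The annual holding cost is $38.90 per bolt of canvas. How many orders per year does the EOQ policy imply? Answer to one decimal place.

N ≈ 104.4 orders per year

Annual demand D = 288 × 52 = 14,976.
EOQ = √(2DS/H) = √(2 × 14,976 × 26.7 / 38.9) ≈ 143.38.
Orders per year = D / Q* = 14,976 / 143.38 ≈ 104.448.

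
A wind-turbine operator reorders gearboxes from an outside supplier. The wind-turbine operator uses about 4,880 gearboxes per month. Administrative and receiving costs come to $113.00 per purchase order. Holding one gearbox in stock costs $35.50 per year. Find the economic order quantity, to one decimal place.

Q* ≈ 610.6 gearboxes

Annual demand D = 4,880 × 12 = 58,560.
EOQ = √(2DS / H) = √(2 × 58,560 × 113 / 35.5).
= √(13,234,560 / 35.5) = √372,804.507 ≈ 610.577.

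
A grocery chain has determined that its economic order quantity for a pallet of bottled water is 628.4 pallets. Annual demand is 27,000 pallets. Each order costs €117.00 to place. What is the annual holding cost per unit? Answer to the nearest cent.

H ≈ €16.00

Squaring Q* = √(2DS/H) gives Q*² = 2DS/H.
From Q* = √(2DS/H): H = 2DS / Q*² = 2 × 27,000 × 117 / 628.4² = 15.9995.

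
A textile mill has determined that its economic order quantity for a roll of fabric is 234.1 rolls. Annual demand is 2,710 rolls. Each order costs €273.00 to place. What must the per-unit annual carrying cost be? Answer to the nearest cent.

Invert the EOQ relation Q*² = 2DS/H.
From Q* = √(2DS/H): H = 2DS / Q*² = 2 × 2,710 × 273 / 234.1² = 26.9997.

H ≈ €27.00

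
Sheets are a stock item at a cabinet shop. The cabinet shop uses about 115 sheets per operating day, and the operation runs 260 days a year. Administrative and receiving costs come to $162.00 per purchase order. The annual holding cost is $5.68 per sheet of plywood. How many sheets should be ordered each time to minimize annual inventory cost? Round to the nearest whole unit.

Annual demand D = 115 × 260 = 29,900.
EOQ = √(2DS / H) = √(2 × 29,900 × 162 / 5.68).
= √(9,687,600 / 5.68) = √1,705,563.3803 ≈ 1305.972.

Q* ≈ 1,306 sheets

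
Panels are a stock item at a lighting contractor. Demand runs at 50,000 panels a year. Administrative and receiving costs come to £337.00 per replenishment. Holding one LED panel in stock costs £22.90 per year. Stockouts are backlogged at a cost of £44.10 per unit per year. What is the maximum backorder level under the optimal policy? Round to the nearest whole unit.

S* ≈ 511 panels

With planned backorders, Q* = √(2DS/H) · √((H+B)/B).
√(2DS/H) = √(2 × 50,000 × 337 / 22.9) = 1213.102.
√((H+B)/B) = √((22.9+44.1)/44.1) = 1.2326.
Q* ≈ 1495.255.
S* = Q* · H/(H+B) = 1495.255 × 22.9/67 ≈ 511.065.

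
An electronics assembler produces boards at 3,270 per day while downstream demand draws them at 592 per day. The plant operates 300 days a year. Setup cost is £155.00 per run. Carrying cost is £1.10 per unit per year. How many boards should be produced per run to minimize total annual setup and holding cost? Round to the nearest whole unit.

Annual demand D = 592 × 300 = 177,600.
Production build-up factor (1 − d/p) = 1 − 592/3,270 = 0.8190.
Q* = √(2DS / (H(1 − d/p))) = √(2 × 177,600 × 155 / (1.1 × 0.8190)).
= √(55,056,000 / 0.9009) ≈ 7817.620.

Q* ≈ 7,818 boards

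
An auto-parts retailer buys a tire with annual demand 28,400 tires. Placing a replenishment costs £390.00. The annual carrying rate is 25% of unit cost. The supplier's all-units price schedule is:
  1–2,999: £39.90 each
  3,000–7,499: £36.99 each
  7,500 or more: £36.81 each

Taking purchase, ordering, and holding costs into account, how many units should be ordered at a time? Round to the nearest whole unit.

Q* ≈ 3,000 tires

Holding cost per unit per year at price C is H = 0.25·C.
For each price level, check whether its EOQ is feasible; otherwise the best quantity at that price is the breakpoint.
EOQ at £39.90 = 1490.2 (feasible in tier 1): TC = 28,400×£39.90 + (28,400/1490.2)×390 + (1490.2/2)×0.25×£39.90 = £1,148,024.93.
EOQ at £36.99 = 1547.7 < 3000, so use break Q=3000: TC = 28,400×£36.99 + (28,400/3000.0)×390 + (3000.0/2)×0.25×£36.99 = £1,068,079.25.
EOQ at £36.81 = 1551.5 < 7500, so use break Q=7500: TC = 28,400×£36.81 + (28,400/7500.0)×390 + (7500.0/2)×0.25×£36.81 = £1,081,390.18.
Lowest total cost is £1,068,079.25 at Q = 3000.0.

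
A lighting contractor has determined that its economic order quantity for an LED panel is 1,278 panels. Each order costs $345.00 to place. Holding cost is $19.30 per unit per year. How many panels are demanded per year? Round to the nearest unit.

Invert the EOQ relation Q*² = 2DS/H.
From Q* = √(2DS/H): D = Q*²H / (2S) = 1,278² × 19.3 / (2 × 345) = 45684.610.

D ≈ 45,685 panels per year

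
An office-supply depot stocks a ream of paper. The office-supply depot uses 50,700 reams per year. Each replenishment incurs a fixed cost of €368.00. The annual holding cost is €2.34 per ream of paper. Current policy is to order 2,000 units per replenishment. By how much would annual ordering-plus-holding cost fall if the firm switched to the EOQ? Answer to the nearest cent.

Extra cost ≈ €2,324.41 per year

EOQ = √(2DS/H) = √(2 × 50,700 × 368 / 2.34) ≈ 3993.33.
Cost at Q* = (D/Q*)S + (Q*/2)H = √(2DSH) ≈ €9,344.39.
Cost at Q = 2,000: (50,700/2,000)×368 + (2,000/2)×2.34 = €9,328.80 + €2,340.00 = €11,668.80.
Excess = €11,668.80 − €9,344.39 = €2,324.41.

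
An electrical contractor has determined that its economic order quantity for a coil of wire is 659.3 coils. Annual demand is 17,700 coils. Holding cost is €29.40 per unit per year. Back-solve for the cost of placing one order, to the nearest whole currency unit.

S ≈ €361

Squaring Q* = √(2DS/H) gives Q*² = 2DS/H.
From Q* = √(2DS/H): S = Q*²H / (2D) = 659.3² × 29.4 / (2 × 17,700) = 361.0025.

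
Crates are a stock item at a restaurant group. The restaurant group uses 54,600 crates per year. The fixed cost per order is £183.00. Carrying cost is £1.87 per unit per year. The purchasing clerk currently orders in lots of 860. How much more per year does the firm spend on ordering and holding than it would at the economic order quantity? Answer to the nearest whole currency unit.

EOQ = √(2DS/H) = √(2 × 54,600 × 183 / 1.87) ≈ 3269.01.
Cost at Q* = (D/Q*)S + (Q*/2)H = √(2DSH) ≈ £6,113.05.
Cost at Q = 860: (54,600/860)×183 + (860/2)×1.87 = £11,618.37 + £804.10 = £12,422.47.
Excess = £12,422.47 − £6,113.05 = £6,309.43.

Extra cost ≈ £6,309 per year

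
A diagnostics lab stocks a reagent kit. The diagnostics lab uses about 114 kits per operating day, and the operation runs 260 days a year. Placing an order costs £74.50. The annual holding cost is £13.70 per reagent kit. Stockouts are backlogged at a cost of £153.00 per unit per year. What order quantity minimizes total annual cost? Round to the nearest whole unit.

Annual demand D = 114 × 260 = 29,640.
With planned backorders, Q* = √(2DS/H) · √((H+B)/B).
√(2DS/H) = √(2 × 29,640 × 74.5 / 13.7) = 567.769.
√((H+B)/B) = √((13.7+153)/153) = 1.0438.
Q* ≈ 592.644.

Q* ≈ 593 kits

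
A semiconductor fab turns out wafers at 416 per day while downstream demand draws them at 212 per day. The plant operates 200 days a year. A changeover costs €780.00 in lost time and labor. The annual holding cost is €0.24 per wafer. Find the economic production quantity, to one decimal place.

Annual demand D = 212 × 200 = 42,400.
Production build-up factor (1 − d/p) = 1 − 212/416 = 0.4904.
Q* = √(2DS / (H(1 − d/p))) = √(2 × 42,400 × 780 / (0.24 × 0.4904)).
= √(66,144,000 / 0.1177) ≈ 23706.705.

Q* ≈ 23,706.7 wafers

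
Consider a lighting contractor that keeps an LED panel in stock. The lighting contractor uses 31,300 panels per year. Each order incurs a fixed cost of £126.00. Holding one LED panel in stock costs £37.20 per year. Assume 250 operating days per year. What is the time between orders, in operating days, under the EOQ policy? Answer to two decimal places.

T ≈ 3.68 days

Q* = √(2DS/H) = √(2 × 31,300 × 126 / 37.2) ≈ 460.47.
Cycle time = Q*/D × 250 = 460.47 / 31,300 × 250 ≈ 3.678 days.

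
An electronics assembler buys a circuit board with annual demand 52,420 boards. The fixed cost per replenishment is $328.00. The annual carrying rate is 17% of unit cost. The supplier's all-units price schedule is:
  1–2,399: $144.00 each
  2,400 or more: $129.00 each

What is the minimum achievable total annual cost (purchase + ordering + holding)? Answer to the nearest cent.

Holding cost per unit per year at price C is H = 0.17·C.
Candidates are each tier's EOQ (if it falls in that tier) and each price-break quantity.
EOQ at $144.00 = 1185.2 (feasible in tier 1): TC = 52,420×$144.00 + (52,420/1185.2)×328 + (1185.2/2)×0.17×$144.00 = $7,577,493.90.
EOQ at $129.00 = 1252.2 < 2400, so use break Q=2400: TC = 52,420×$129.00 + (52,420/2400.0)×328 + (2400.0/2)×0.17×$129.00 = $6,795,660.07.
Lowest total cost among the candidates is at Q = 2400.0.

TC* ≈ $6,795,660.07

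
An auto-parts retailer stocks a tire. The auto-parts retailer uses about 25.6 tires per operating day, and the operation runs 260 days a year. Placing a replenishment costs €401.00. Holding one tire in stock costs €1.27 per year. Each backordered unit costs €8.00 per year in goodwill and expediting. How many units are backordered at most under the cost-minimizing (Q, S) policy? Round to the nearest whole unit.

S* ≈ 302 tires

Annual demand D = 25.6 × 260 = 6,656.
With planned backorders, Q* = √(2DS/H) · √((H+B)/B).
√(2DS/H) = √(2 × 6,656 × 401 / 1.27) = 2050.180.
√((H+B)/B) = √((1.27+8)/8) = 1.0765.
Q* ≈ 2206.921.
S* = Q* · H/(H+B) = 2206.921 × 1.27/9.27 ≈ 302.351.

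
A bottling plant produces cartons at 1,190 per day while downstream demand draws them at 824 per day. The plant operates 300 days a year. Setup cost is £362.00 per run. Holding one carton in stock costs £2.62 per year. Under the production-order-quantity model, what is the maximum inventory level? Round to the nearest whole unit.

Annual demand D = 824 × 300 = 247,200.
Production build-up factor (1 − d/p) = 1 − 824/1,190 = 0.3076.
Q* = √(2DS / (H(1 − d/p))) = √(2 × 247,200 × 362 / (2.62 × 0.3076)).
= √(178,972,800 / 0.8058) ≈ 14903.072.
Maximum inventory = Q*(1 − d/p) = 14903.072 × 0.3076 ≈ 4583.634.

I_max ≈ 4,584 cartons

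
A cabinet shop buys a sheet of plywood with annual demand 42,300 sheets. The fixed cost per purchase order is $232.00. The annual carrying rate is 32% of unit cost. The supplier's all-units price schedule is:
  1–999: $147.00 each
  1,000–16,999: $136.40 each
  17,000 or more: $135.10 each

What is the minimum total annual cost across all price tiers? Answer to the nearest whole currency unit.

Holding cost per unit per year at price C is H = 0.32·C.
Evaluate total cost at each tier's feasible EOQ or, if the EOQ is below the tier, at the tier's minimum quantity.
EOQ at $147.00 = 645.9 (feasible in tier 1): TC = 42,300×$147.00 + (42,300/645.9)×232 + (645.9/2)×0.32×$147.00 = $6,248,485.25.
EOQ at $136.40 = 670.6 < 1000, so use break Q=1000: TC = 42,300×$136.40 + (42,300/1000.0)×232 + (1000.0/2)×0.32×$136.40 = $5,801,357.60.
EOQ at $135.10 = 673.8 < 17000, so use break Q=17000: TC = 42,300×$135.10 + (42,300/17000.0)×232 + (17000.0/2)×0.32×$135.10 = $6,082,779.27.
Lowest total cost among the candidates is at Q = 1000.0.

TC* ≈ $5,801,358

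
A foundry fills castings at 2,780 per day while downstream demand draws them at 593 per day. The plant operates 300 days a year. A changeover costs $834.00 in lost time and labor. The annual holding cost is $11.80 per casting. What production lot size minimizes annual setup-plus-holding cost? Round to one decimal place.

Annual demand D = 593 × 300 = 177,900.
Production build-up factor (1 − d/p) = 1 − 593/2,780 = 0.7867.
Q* = √(2DS / (H(1 − d/p))) = √(2 × 177,900 × 834 / (11.8 × 0.7867)).
= √(296,737,200 / 9.2829) ≈ 5653.833.

Q* ≈ 5,653.8 castings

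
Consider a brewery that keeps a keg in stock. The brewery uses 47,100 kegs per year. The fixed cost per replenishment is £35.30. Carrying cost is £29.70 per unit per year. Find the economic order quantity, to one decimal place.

EOQ = √(2DS / H) = √(2 × 47,100 × 35.3 / 29.7).
= √(3,325,260 / 29.7) = √111,961.6162 ≈ 334.607.

Q* ≈ 334.6 kegs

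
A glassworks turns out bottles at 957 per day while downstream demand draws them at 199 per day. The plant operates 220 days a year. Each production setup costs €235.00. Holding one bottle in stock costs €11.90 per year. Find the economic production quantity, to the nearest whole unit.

Q* ≈ 1,478 bottles

Annual demand D = 199 × 220 = 43,780.
Production build-up factor (1 − d/p) = 1 − 199/957 = 0.7921.
Q* = √(2DS / (H(1 − d/p))) = √(2 × 43,780 × 235 / (11.9 × 0.7921)).
= √(20,576,600 / 9.4255) ≈ 1477.525.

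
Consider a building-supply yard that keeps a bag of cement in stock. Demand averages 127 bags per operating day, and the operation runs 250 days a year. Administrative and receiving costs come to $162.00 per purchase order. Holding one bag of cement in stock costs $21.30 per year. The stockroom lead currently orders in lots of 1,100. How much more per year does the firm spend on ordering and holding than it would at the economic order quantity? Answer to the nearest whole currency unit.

Annual demand D = 127 × 250 = 31,750.
EOQ = √(2DS/H) = √(2 × 31,750 × 162 / 21.3) ≈ 694.95.
Cost at Q* = (D/Q*)S + (Q*/2)H = √(2DSH) ≈ $14,802.47.
Cost at Q = 1,100: (31,750/1,100)×162 + (1,100/2)×21.3 = $4,675.91 + $11,715.00 = $16,390.91.
Excess = $16,390.91 − $14,802.47 = $1,588.44.

Extra cost ≈ $1,588 per year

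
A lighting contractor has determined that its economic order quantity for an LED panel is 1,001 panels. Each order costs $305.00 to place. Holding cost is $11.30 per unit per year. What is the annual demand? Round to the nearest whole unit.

Invert the EOQ relation Q*² = 2DS/H.
From Q* = √(2DS/H): D = Q*²H / (2S) = 1,001² × 11.3 / (2 × 305) = 18561.658.

D ≈ 18,562 panels per year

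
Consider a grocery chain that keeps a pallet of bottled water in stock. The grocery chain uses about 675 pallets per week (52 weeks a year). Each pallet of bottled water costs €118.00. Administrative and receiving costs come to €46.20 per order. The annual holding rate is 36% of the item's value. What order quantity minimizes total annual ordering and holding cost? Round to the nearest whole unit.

Q* ≈ 276 pallets

Annual demand D = 675 × 52 = 35,100.
Holding cost H = 0.36 × €118.00 = €42.4800 per unit per year.
EOQ = √(2DS / H) = √(2 × 35,100 × 46.2 / 42.48).
= √(3,243,240 / 42.48) = √76,347.4576 ≈ 276.310.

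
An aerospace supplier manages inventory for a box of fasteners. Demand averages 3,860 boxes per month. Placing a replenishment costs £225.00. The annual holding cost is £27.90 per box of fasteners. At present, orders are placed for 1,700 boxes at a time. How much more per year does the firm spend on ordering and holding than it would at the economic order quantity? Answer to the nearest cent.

Extra cost ≈ £5,730.29 per year

Annual demand D = 3,860 × 12 = 46,320.
EOQ = √(2DS/H) = √(2 × 46,320 × 225 / 27.9) ≈ 864.35.
Cost at Q* = (D/Q*)S + (Q*/2)H = √(2DSH) ≈ £24,115.30.
Cost at Q = 1,700: (46,320/1,700)×225 + (1,700/2)×27.9 = £6,130.59 + £23,715.00 = £29,845.59.
Excess = £29,845.59 − £24,115.30 = £5,730.29.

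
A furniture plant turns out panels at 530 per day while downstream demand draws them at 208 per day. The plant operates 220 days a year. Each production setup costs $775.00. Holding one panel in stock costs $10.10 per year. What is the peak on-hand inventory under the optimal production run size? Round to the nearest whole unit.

I_max ≈ 2,066 panels

Annual demand D = 208 × 220 = 45,760.
Production build-up factor (1 − d/p) = 1 − 208/530 = 0.6075.
Q* = √(2DS / (H(1 − d/p))) = √(2 × 45,760 × 775 / (10.1 × 0.6075)).
= √(70,928,000 / 6.1362) ≈ 3399.838.
Maximum inventory = Q*(1 − d/p) = 3399.838 × 0.6075 ≈ 2065.562.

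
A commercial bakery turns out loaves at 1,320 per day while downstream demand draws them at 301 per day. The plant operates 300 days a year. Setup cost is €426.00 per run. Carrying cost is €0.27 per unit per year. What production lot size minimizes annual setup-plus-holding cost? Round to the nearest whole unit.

Q* ≈ 19,212 loaves

Annual demand D = 301 × 300 = 90,300.
Production build-up factor (1 − d/p) = 1 − 301/1,320 = 0.7720.
Q* = √(2DS / (H(1 − d/p))) = √(2 × 90,300 × 426 / (0.27 × 0.7720)).
= √(76,935,600 / 0.2084) ≈ 19212.402.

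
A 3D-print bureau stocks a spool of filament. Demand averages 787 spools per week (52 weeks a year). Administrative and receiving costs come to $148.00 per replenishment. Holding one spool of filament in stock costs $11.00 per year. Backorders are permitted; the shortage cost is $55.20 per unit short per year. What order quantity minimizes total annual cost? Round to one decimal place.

Annual demand D = 787 × 52 = 40,924.
With planned backorders, Q* = √(2DS/H) · √((H+B)/B).
√(2DS/H) = √(2 × 40,924 × 148 / 11) = 1049.394.
√((H+B)/B) = √((11+55.2)/55.2) = 1.0951.
Q* ≈ 1149.206.

Q* ≈ 1,149.2 spools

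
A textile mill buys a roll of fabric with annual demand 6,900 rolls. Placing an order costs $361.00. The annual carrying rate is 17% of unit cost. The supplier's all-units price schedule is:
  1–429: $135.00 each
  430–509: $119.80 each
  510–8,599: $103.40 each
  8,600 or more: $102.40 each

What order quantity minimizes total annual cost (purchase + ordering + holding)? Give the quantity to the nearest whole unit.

Holding cost per unit per year at price C is H = 0.17·C.
Evaluate total cost at each tier's feasible EOQ or, if the EOQ is below the tier, at the tier's minimum quantity.
Tier 1 ($135.00): EOQ = 465.9 exceeds tier's upper bound 429, so this tier is dominated.
EOQ at $119.80 = 494.6 (feasible in tier 2): TC = 6,900×$119.80 + (6,900/494.6)×361 + (494.6/2)×0.17×$119.80 = $836,692.70.
EOQ at $103.40 = 532.4 (feasible in tier 3): TC = 6,900×$103.40 + (6,900/532.4)×361 + (532.4/2)×0.17×$103.40 = $722,817.89.
EOQ at $102.40 = 535.0 < 8600, so use break Q=8600: TC = 6,900×$102.40 + (6,900/8600.0)×361 + (8600.0/2)×0.17×$102.40 = $781,704.04.
Lowest total cost is $722,817.89 at Q = 532.4.

Q* ≈ 532 rolls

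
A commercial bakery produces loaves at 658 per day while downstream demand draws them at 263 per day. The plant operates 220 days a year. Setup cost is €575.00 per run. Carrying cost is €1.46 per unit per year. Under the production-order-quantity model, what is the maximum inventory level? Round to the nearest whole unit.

Annual demand D = 263 × 220 = 57,860.
Production build-up factor (1 − d/p) = 1 − 263/658 = 0.6003.
Q* = √(2DS / (H(1 − d/p))) = √(2 × 57,860 × 575 / (1.46 × 0.6003)).
= √(66,539,000 / 0.8764) ≈ 8713.168.
Maximum inventory = Q*(1 − d/p) = 8713.168 × 0.6003 ≈ 5230.549.

I_max ≈ 5,231 loaves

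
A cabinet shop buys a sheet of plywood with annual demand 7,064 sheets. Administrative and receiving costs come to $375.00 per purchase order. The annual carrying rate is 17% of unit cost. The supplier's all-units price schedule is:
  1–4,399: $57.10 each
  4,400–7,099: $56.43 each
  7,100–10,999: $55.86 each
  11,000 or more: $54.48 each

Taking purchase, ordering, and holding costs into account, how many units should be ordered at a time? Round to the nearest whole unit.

Holding cost per unit per year at price C is H = 0.17·C.
Candidates are each tier's EOQ (if it falls in that tier) and each price-break quantity.
EOQ at $57.10 = 738.8 (feasible in tier 1): TC = 7,064×$57.10 + (7,064/738.8)×375 + (738.8/2)×0.17×$57.10 = $410,525.71.
EOQ at $56.43 = 743.2 < 4400, so use break Q=4400: TC = 7,064×$56.43 + (7,064/4400.0)×375 + (4400.0/2)×0.17×$56.43 = $420,328.39.
EOQ at $55.86 = 746.9 < 7100, so use break Q=7100: TC = 7,064×$55.86 + (7,064/7100.0)×375 + (7100.0/2)×0.17×$55.86 = $428,679.65.
EOQ at $54.48 = 756.3 < 11000, so use break Q=11000: TC = 7,064×$54.48 + (7,064/11000.0)×375 + (11000.0/2)×0.17×$54.48 = $436,026.34.
Lowest total cost is $410,525.71 at Q = 738.8.

Q* ≈ 739 sheets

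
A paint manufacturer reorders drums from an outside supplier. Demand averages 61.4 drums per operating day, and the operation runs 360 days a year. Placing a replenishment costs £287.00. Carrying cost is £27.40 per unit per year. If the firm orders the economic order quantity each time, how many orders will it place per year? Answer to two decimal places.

N ≈ 32.48 orders per year

Annual demand D = 61.4 × 360 = 22,104.
EOQ = √(2DS/H) = √(2 × 22,104 × 287 / 27.4) ≈ 680.48.
Orders per year = D / Q* = 22,104 / 680.48 ≈ 32.483.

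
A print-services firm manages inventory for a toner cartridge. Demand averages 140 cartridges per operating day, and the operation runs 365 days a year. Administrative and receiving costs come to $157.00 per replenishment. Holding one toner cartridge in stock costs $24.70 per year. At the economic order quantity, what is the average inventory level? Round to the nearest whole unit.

Average inventory ≈ 403 cartridges

Annual demand D = 140 × 365 = 51,100.
The optimal lot size = √(2DS/H) = √(2 × 51,100 × 157 / 24.7) ≈ 805.98.
Average inventory = Q*/2 ≈ 805.98 / 2 = 402.992.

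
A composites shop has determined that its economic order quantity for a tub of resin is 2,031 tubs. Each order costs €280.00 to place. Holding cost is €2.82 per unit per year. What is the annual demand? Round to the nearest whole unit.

The basic EOQ model gives Q* = √(2DS/H); rearrange for the unknown.
From Q* = √(2DS/H): D = Q*²H / (2S) = 2,031² × 2.82 / (2 × 280) = 20772.125.

D ≈ 20,772 tubs per year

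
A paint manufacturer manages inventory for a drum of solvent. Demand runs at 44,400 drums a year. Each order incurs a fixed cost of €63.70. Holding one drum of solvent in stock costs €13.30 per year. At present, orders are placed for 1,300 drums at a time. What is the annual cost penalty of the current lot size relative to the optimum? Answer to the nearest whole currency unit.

EOQ = √(2DS/H) = √(2 × 44,400 × 63.7 / 13.3) ≈ 652.15.
Cost at Q* = (D/Q*)S + (Q*/2)H = √(2DSH) ≈ €8,673.65.
Cost at Q = 1,300: (44,400/1,300)×63.7 + (1,300/2)×13.3 = €2,175.60 + €8,645.00 = €10,820.60.
Excess = €10,820.60 − €8,673.65 = €2,146.95.

Extra cost ≈ €2,147 per year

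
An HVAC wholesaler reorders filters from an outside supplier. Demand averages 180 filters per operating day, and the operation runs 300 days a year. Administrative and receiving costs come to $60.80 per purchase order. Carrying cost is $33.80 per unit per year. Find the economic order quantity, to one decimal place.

Annual demand D = 180 × 300 = 54,000.
EOQ = √(2DS / H) = √(2 × 54,000 × 60.8 / 33.8).
= √(6,566,400 / 33.8) = √194,272.1893 ≈ 440.763.

Q* ≈ 440.8 filters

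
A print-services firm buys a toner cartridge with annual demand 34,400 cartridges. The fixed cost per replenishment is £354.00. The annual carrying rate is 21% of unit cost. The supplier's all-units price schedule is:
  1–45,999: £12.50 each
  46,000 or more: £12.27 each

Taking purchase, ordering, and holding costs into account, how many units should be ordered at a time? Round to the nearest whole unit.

Q* ≈ 3,046 cartridges

Holding cost per unit per year at price C is H = 0.21·C.
Evaluate total cost at each tier's feasible EOQ or, if the EOQ is below the tier, at the tier's minimum quantity.
EOQ at £12.50 = 3046.0 (feasible in tier 1): TC = 34,400×£12.50 + (34,400/3046.0)×354 + (3046.0/2)×0.21×£12.50 = £437,995.77.
EOQ at £12.27 = 3074.4 < 46000, so use break Q=46000: TC = 34,400×£12.27 + (34,400/46000.0)×354 + (46000.0/2)×0.21×£12.27 = £481,616.83.
Lowest total cost is £437,995.77 at Q = 3046.0.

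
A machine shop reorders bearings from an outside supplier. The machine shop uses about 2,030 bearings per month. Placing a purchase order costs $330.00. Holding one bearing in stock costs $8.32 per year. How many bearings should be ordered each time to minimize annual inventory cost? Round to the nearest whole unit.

Annual demand D = 2,030 × 12 = 24,360.
EOQ = √(2DS / H) = √(2 × 24,360 × 330 / 8.32).
= √(16,077,600 / 8.32) = √1,932,403.8462 ≈ 1390.109.

Q* ≈ 1,390 bearings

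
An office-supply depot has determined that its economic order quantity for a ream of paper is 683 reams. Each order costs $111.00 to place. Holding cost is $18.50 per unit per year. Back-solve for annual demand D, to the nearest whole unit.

D ≈ 38,874 reams per year

Invert the EOQ relation Q*² = 2DS/H.
From Q* = √(2DS/H): D = Q*²H / (2S) = 683² × 18.5 / (2 × 111) = 38874.083.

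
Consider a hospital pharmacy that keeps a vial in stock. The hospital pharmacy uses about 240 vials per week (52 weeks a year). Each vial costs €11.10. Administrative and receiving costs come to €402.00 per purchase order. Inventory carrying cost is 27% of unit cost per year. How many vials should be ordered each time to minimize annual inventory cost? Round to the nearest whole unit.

Q* ≈ 1,830 vials

Annual demand D = 240 × 52 = 12,480.
Holding cost H = 0.27 × €11.10 = €2.9970 per unit per year.
EOQ = √(2DS / H) = √(2 × 12,480 × 402 / 2.997).
= √(10,033,920 / 2.997) = √3,347,987.988 ≈ 1829.751.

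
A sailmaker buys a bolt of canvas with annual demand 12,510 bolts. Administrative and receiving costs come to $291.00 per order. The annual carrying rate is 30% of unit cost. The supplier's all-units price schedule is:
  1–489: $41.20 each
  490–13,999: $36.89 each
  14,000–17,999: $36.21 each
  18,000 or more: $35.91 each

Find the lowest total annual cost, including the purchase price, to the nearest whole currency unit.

Holding cost per unit per year at price C is H = 0.30·C.
For each price level, check whether its EOQ is feasible; otherwise the best quantity at that price is the breakpoint.
Tier 1 ($41.20): EOQ = 767.5 exceeds tier's upper bound 489, so this tier is dominated.
EOQ at $36.89 = 811.1 (feasible in tier 2): TC = 12,510×$36.89 + (12,510/811.1)×291 + (811.1/2)×0.30×$36.89 = $470,470.36.
EOQ at $36.21 = 818.7 < 14000, so use break Q=14000: TC = 12,510×$36.21 + (12,510/14000.0)×291 + (14000.0/2)×0.30×$36.21 = $529,288.13.
EOQ at $35.91 = 822.1 < 18000, so use break Q=18000: TC = 12,510×$35.91 + (12,510/18000.0)×291 + (18000.0/2)×0.30×$35.91 = $546,393.34.
Lowest total cost among the candidates is at Q = 811.1.

TC* ≈ $470,470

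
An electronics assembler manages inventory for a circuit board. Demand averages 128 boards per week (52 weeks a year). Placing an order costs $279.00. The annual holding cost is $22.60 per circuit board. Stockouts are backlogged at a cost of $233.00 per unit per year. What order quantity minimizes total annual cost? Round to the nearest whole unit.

Annual demand D = 128 × 52 = 6,656.
With planned backorders, Q* = √(2DS/H) · √((H+B)/B).
√(2DS/H) = √(2 × 6,656 × 279 / 22.6) = 405.387.
√((H+B)/B) = √((22.6+233)/233) = 1.0474.
Q* ≈ 424.592.

Q* ≈ 425 boards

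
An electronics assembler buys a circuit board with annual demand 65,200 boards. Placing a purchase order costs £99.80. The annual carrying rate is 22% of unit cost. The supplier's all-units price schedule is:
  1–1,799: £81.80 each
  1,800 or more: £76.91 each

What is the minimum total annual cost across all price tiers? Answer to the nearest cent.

TC* ≈ £5,033,375.16

Holding cost per unit per year at price C is H = 0.22·C.
Candidates are each tier's EOQ (if it falls in that tier) and each price-break quantity.
EOQ at £81.80 = 850.4 (feasible in tier 1): TC = 65,200×£81.80 + (65,200/850.4)×99.8 + (850.4/2)×0.22×£81.80 = £5,348,663.55.
EOQ at £76.91 = 877.0 < 1800, so use break Q=1800: TC = 65,200×£76.91 + (65,200/1800.0)×99.8 + (1800.0/2)×0.22×£76.91 = £5,033,375.16.
Lowest total cost among the candidates is at Q = 1800.0.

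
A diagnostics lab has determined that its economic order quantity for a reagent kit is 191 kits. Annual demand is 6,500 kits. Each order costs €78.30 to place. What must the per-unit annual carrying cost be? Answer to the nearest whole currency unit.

Invert the EOQ relation Q*² = 2DS/H.
From Q* = √(2DS/H): H = 2DS / Q*² = 2 × 6,500 × 78.3 / 191² = 27.9022.

H ≈ €28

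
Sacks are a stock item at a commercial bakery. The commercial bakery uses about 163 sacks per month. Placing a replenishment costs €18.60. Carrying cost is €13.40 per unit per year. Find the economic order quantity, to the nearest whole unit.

Annual demand D = 163 × 12 = 1,956.
EOQ = √(2DS / H) = √(2 × 1,956 × 18.6 / 13.4).
= √(72,763.2 / 13.4) = √5,430.0896 ≈ 73.689.

Q* ≈ 74 sacks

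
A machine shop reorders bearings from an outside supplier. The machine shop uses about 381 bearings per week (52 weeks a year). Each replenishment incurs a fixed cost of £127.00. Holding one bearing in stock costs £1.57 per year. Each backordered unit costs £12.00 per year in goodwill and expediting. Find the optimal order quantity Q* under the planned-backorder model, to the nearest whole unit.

Q* ≈ 1,904 bearings

Annual demand D = 381 × 52 = 19,812.
With planned backorders, Q* = √(2DS/H) · √((H+B)/B).
√(2DS/H) = √(2 × 19,812 × 127 / 1.57) = 1790.322.
√((H+B)/B) = √((1.57+12)/12) = 1.0634.
Q* ≈ 1903.840.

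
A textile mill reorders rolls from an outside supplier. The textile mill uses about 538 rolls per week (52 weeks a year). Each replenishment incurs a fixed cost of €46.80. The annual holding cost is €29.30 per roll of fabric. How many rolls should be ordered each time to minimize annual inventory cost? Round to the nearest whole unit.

Annual demand D = 538 × 52 = 27,976.
EOQ = √(2DS / H) = √(2 × 27,976 × 46.8 / 29.3).
= √(2,618,553.6 / 29.3) = √89,370.43 ≈ 298.949.

Q* ≈ 299 rolls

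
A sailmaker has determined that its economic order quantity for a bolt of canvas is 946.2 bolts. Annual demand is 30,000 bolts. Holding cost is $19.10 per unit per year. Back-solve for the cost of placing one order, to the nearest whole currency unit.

S ≈ $285

The basic EOQ model gives Q* = √(2DS/H); rearrange for the unknown.
From Q* = √(2DS/H): S = Q*²H / (2D) = 946.2² × 19.1 / (2 × 30,000) = 285.0021.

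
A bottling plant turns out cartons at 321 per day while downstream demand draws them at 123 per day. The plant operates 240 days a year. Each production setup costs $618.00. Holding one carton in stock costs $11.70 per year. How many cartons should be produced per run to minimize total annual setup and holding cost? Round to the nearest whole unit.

Q* ≈ 2,249 cartons

Annual demand D = 123 × 240 = 29,520.
Production build-up factor (1 − d/p) = 1 − 123/321 = 0.6168.
Q* = √(2DS / (H(1 − d/p))) = √(2 × 29,520 × 618 / (11.7 × 0.6168)).
= √(36,486,720 / 7.2168) ≈ 2248.508.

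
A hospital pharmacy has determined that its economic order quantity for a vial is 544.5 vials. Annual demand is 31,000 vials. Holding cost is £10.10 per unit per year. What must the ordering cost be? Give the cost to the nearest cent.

S ≈ £48.30

Squaring Q* = √(2DS/H) gives Q*² = 2DS/H.
From Q* = √(2DS/H): S = Q*²H / (2D) = 544.5² × 10.1 / (2 × 31,000) = 48.2976.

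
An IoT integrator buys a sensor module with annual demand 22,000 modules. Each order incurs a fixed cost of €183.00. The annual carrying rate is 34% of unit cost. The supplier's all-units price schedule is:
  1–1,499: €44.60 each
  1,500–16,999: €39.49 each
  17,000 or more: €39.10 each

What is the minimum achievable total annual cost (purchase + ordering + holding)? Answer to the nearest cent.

TC* ≈ €881,533.95

Holding cost per unit per year at price C is H = 0.34·C.
Evaluate total cost at each tier's feasible EOQ or, if the EOQ is below the tier, at the tier's minimum quantity.
EOQ at €44.60 = 728.7 (feasible in tier 1): TC = 22,000×€44.60 + (22,000/728.7)×183 + (728.7/2)×0.34×€44.60 = €992,249.91.
EOQ at €39.49 = 774.4 < 1500, so use break Q=1500: TC = 22,000×€39.49 + (22,000/1500.0)×183 + (1500.0/2)×0.34×€39.49 = €881,533.95.
EOQ at €39.10 = 778.3 < 17000, so use break Q=17000: TC = 22,000×€39.10 + (22,000/17000.0)×183 + (17000.0/2)×0.34×€39.10 = €973,435.82.
Lowest total cost among the candidates is at Q = 1500.0.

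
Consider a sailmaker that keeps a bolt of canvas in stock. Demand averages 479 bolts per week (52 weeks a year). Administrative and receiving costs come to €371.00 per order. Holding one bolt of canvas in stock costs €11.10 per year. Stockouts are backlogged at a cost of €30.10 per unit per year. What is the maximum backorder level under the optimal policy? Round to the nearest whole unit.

S* ≈ 407 bolts

Annual demand D = 479 × 52 = 24,908.
With planned backorders, Q* = √(2DS/H) · √((H+B)/B).
√(2DS/H) = √(2 × 24,908 × 371 / 11.1) = 1290.357.
√((H+B)/B) = √((11.1+30.1)/30.1) = 1.1699.
Q* ≈ 1509.646.
S* = Q* · H/(H+B) = 1509.646 × 11.1/41.2 ≈ 406.725.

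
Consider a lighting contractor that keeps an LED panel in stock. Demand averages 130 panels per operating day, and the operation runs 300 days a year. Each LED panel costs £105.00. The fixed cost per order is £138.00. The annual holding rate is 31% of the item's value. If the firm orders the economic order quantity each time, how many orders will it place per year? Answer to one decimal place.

N ≈ 67.8 orders per year

Annual demand D = 130 × 300 = 39,000.
Holding cost H = 0.31 × £105.00 = £32.5500 per unit per year.
Q* = √(2DS/H) = √(2 × 39,000 × 138 / 32.55) ≈ 575.06.
Orders per year = D / Q* = 39,000 / 575.06 ≈ 67.819.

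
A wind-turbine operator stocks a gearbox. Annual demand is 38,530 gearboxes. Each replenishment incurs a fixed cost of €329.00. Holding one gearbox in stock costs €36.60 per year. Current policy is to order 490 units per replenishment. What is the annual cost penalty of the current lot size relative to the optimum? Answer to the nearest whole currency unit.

EOQ = √(2DS/H) = √(2 × 38,530 × 329 / 36.6) ≈ 832.28.
Cost at Q* = (D/Q*)S + (Q*/2)H = √(2DSH) ≈ €30,461.62.
Cost at Q = 490: (38,530/490)×329 + (490/2)×36.6 = €25,870.14 + €8,967.00 = €34,837.14.
Excess = €34,837.14 − €30,461.62 = €4,375.52.

Extra cost ≈ €4,376 per year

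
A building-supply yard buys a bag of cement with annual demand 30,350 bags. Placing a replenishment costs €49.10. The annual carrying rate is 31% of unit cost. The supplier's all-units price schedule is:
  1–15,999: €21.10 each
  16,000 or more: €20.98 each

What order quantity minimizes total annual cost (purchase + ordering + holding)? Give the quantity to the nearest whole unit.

Q* ≈ 675 bags

Holding cost per unit per year at price C is H = 0.31·C.
Candidates are each tier's EOQ (if it falls in that tier) and each price-break quantity.
EOQ at €21.10 = 675.0 (feasible in tier 1): TC = 30,350×€21.10 + (30,350/675.0)×49.1 + (675.0/2)×0.31×€21.10 = €644,800.27.
EOQ at €20.98 = 676.9 < 16000, so use break Q=16000: TC = 30,350×€20.98 + (30,350/16000.0)×49.1 + (16000.0/2)×0.31×€20.98 = €688,866.54.
Lowest total cost is €644,800.27 at Q = 675.0.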